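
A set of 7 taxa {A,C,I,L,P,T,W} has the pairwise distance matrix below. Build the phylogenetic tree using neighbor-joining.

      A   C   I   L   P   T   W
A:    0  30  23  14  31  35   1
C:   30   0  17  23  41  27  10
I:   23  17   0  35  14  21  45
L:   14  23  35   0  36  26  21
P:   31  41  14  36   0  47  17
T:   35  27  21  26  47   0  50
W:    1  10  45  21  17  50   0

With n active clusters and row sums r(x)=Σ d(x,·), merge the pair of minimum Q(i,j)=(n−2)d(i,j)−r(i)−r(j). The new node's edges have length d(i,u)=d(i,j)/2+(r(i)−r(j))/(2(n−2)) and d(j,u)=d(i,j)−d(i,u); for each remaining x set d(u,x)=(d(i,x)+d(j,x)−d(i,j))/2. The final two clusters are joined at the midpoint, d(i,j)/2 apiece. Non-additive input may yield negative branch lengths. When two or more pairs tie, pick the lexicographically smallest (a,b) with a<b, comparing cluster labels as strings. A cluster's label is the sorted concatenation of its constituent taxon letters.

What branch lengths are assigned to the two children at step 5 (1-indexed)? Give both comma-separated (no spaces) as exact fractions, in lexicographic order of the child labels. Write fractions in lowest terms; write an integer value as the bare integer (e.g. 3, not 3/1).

23/8,10

1. join A+W (d=1, Q=-273) ⇒ AW; edges |A|=-1/2, |W|=3/2
  updated: d(AW,C)=39/2, d(AW,I)=67/2, d(AW,L)=17, d(AW,P)=47/2, d(AW,T)=42
2. join I+P (d=14, Q=-226) ⇒ IP; edges |I|=15/8, |P|=97/8
  updated: d(AW,IP)=43/2, d(C,IP)=22, d(IP,L)=57/2, d(IP,T)=27
3. join AW+L (d=17, Q=-287/2) ⇒ ALW; edges |AW|=113/12, |L|=91/12
  updated: d(ALW,C)=51/4, d(ALW,IP)=33/2, d(ALW,T)=51/2
4. join ALW+C (d=51/4, Q=-91) ⇒ ACLW; edges |ALW|=37/8, |C|=65/8
  updated: d(ACLW,IP)=103/8, d(ACLW,T)=159/8
5. join ACLW+IP (d=103/8, Q=-239/4) ⇒ ACILPW; edges |ACLW|=23/8, |IP|=10
  updated: d(ACILPW,T)=17
6. join ACILPW+T (d=17) ⇒ ACILPTW; edges |ACILPW|=17/2, |T|=17/2
final tree: (((((A:-1/2,W:3/2):113/12,L:91/12):37/8,C:65/8):23/8,(I:15/8,P:97/8):10):17/2,T:17/2)
total length: 597/8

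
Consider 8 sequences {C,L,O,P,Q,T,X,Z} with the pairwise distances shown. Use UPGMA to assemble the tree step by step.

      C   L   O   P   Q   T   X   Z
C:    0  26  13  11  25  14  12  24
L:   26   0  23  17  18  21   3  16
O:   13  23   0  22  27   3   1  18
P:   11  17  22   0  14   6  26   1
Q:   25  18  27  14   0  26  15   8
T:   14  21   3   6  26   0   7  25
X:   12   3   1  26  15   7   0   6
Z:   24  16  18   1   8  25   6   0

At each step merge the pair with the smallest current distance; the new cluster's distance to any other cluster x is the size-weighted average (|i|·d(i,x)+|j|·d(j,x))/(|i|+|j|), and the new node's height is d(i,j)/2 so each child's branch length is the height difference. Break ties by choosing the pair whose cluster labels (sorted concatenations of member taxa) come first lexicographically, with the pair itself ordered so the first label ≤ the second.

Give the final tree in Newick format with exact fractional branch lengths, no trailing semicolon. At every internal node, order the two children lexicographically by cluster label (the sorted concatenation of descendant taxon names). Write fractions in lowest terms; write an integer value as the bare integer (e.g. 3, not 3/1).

step 1: merge (O,X) at d=1; branch lengths O→1/2, X→1/2; new cluster OX
  updated: d(C,OX)=25/2, d(L,OX)=13, d(OX,P)=24, d(OX,Q)=21, d(OX,T)=5, d(OX,Z)=12
step 2: merge (P,Z) at d=1; branch lengths P→1/2, Z→1/2; new cluster PZ
  updated: d(C,PZ)=35/2, d(L,PZ)=33/2, d(OX,PZ)=18, d(PZ,Q)=11, d(PZ,T)=31/2
step 3: merge (OX,T) at d=5; branch lengths OX→2, T→5/2; new cluster OTX
  updated: d(C,OTX)=13, d(L,OTX)=47/3, d(OTX,PZ)=103/6, d(OTX,Q)=68/3
step 4: merge (PZ,Q) at d=11; branch lengths PZ→5, Q→11/2; new cluster PQZ
  updated: d(C,PQZ)=20, d(L,PQZ)=17, d(OTX,PQZ)=19
step 5: merge (C,OTX) at d=13; branch lengths C→13/2, OTX→4; new cluster COTX
  updated: d(COTX,L)=73/4, d(COTX,PQZ)=77/4
step 6: merge (L,PQZ) at d=17; branch lengths L→17/2, PQZ→3; new cluster LPQZ
  updated: d(COTX,LPQZ)=19
step 7: merge (COTX,LPQZ) at d=19; branch lengths COTX→3, LPQZ→1; new cluster CLOPQTXZ
final tree: ((C:13/2,((O:1/2,X:1/2):2,T:5/2):4):3,(L:17/2,((P:1/2,Z:1/2):5,Q:11/2):3):1)
total length: 43

((C:13/2,((O:1/2,X:1/2):2,T:5/2):4):3,(L:17/2,((P:1/2,Z:1/2):5,Q:11/2):3):1)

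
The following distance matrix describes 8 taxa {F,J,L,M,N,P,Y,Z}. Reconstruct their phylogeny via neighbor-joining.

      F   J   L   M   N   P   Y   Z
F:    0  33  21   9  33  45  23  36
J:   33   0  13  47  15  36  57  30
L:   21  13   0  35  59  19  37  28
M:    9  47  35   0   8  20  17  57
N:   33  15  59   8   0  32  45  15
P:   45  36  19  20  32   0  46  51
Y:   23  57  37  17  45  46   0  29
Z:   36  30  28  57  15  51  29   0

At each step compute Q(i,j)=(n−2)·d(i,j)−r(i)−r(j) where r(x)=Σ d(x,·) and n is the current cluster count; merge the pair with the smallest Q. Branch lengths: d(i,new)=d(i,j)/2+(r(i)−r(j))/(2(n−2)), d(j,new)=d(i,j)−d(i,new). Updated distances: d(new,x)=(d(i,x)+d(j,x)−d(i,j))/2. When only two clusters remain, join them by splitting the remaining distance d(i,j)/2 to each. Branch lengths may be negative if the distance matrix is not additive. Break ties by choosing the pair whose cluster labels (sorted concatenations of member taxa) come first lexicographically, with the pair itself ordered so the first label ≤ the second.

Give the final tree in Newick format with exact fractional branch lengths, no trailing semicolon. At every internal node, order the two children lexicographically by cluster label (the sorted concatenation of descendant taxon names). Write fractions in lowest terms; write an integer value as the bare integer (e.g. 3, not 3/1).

(((F:111/16,M:33/16):21/16,(((J:97/12,L:59/12):107/16,P:229/16):51/8,(N:14/5,Z:61/5):77/8):143/16):227/32,Y:227/32)

1. join J+L (d=13, Q=-365) ⇒ JL; edges |J|=97/12, |L|=59/12
  updated: d(F,JL)=41/2, d(JL,M)=69/2, d(JL,N)=61/2, d(JL,P)=21, d(JL,Y)=81/2, d(JL,Z)=45/2
2. join N+Z (d=15, Q=-299) ⇒ NZ; edges |N|=14/5, |Z|=61/5
  updated: d(F,NZ)=27, d(JL,NZ)=19, d(M,NZ)=25, d(NZ,P)=34, d(NZ,Y)=59/2
3. join JL+P (d=21, Q=-435/2) ⇒ JLP; edges |JL|=107/16, |P|=229/16
  updated: d(F,JLP)=89/4, d(JLP,M)=67/4, d(JLP,NZ)=16, d(JLP,Y)=131/4
4. join JLP+NZ (d=16, Q=-549/4) ⇒ JLNPZ; edges |JLP|=51/8, |NZ|=77/8
  updated: d(F,JLNPZ)=133/8, d(JLNPZ,M)=103/8, d(JLNPZ,Y)=185/8
5. join F+M (d=9, Q=-139/2) ⇒ FM; edges |F|=111/16, |M|=33/16
  updated: d(FM,JLNPZ)=41/4, d(FM,Y)=31/2
6. join FM+JLNPZ (d=41/4, Q=-391/8) ⇒ FJLMNPZ; edges |FM|=21/16, |JLNPZ|=143/16
  updated: d(FJLMNPZ,Y)=227/16
7. join FJLMNPZ+Y (d=227/16) ⇒ FJLMNPYZ; edges |FJLMNPZ|=227/32, |Y|=227/32
final tree: (((F:111/16,M:33/16):21/16,(((J:97/12,L:59/12):107/16,P:229/16):51/8,(N:14/5,Z:61/5):77/8):143/16):227/32,Y:227/32)
total length: 1575/16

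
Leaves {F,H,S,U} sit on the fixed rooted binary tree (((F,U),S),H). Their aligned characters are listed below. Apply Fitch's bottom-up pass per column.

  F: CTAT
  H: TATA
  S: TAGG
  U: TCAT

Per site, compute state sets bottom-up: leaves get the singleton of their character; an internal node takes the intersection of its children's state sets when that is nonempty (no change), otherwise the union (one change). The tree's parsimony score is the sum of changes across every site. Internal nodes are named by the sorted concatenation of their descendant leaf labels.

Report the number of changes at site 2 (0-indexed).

FU@0: {C} ∪ {T} = {C,T} (union, +1)
FSU@0: {C,T} ∩ {T} = {T} (intersection, +0)
FHSU@0: {T} ∩ {T} = {T} (intersection, +0)
FU@1: {T} ∪ {C} = {C,T} (union, +1)
FSU@1: {C,T} ∪ {A} = {A,C,T} (union, +1)
FHSU@1: {A,C,T} ∩ {A} = {A} (intersection, +0)
FU@2: {A} ∩ {A} = {A} (intersection, +0)
FSU@2: {A} ∪ {G} = {A,G} (union, +1)
FHSU@2: {A,G} ∪ {T} = {A,G,T} (union, +1)
FU@3: {T} ∩ {T} = {T} (intersection, +0)
FSU@3: {T} ∪ {G} = {G,T} (union, +1)
FHSU@3: {G,T} ∪ {A} = {A,G,T} (union, +1)
per-site changes: [1, 2, 2, 2]; total = 7

2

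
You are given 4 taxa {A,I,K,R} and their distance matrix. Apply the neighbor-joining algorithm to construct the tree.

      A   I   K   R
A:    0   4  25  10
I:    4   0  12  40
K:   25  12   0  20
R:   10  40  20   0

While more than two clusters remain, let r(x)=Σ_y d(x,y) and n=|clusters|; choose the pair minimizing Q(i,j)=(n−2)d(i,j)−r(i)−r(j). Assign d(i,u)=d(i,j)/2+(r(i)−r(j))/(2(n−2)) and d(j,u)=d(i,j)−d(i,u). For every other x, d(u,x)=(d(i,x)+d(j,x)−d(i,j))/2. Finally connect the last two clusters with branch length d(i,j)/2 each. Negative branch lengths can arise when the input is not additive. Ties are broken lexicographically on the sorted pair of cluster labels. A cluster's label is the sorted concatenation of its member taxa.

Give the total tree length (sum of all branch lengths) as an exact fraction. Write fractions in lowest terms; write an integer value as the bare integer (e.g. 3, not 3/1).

133/4

iteration 1: select A,R (d=10, Q=-89); attach at lengths (-11/4, 51/4); label the merged cluster AR
  updated: d(AR,I)=17, d(AR,K)=35/2
iteration 2: select AR,I (d=17, Q=-93/2); attach at lengths (45/4, 23/4); label the merged cluster AIR
  updated: d(AIR,K)=25/4
iteration 3: select AIR,K (d=25/4); attach at lengths (25/8, 25/8); label the merged cluster AIKR
final tree: (((A:-11/4,R:51/4):45/4,I:23/4):25/8,K:25/8)
total length: 133/4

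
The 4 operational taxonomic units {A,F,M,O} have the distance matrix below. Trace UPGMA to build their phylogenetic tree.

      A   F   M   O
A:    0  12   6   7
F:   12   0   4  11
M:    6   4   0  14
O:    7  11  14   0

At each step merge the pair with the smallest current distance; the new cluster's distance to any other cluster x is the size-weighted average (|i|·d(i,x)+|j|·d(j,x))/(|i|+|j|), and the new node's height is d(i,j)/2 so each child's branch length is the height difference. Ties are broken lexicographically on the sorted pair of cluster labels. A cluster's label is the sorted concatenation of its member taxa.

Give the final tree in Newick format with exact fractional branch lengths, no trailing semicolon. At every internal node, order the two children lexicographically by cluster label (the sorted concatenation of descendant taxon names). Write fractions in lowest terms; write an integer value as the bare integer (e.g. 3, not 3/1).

((A:7/2,O:7/2):15/8,(F:2,M:2):27/8)

1. join F+M (d=4) ⇒ FM; edges |F|=2, |M|=2
  updated: d(A,FM)=9, d(FM,O)=25/2
2. join A+O (d=7) ⇒ AO; edges |A|=7/2, |O|=7/2
  updated: d(AO,FM)=43/4
3. join AO+FM (d=43/4) ⇒ AFMO; edges |AO|=15/8, |FM|=27/8
final tree: ((A:7/2,O:7/2):15/8,(F:2,M:2):27/8)
total length: 65/4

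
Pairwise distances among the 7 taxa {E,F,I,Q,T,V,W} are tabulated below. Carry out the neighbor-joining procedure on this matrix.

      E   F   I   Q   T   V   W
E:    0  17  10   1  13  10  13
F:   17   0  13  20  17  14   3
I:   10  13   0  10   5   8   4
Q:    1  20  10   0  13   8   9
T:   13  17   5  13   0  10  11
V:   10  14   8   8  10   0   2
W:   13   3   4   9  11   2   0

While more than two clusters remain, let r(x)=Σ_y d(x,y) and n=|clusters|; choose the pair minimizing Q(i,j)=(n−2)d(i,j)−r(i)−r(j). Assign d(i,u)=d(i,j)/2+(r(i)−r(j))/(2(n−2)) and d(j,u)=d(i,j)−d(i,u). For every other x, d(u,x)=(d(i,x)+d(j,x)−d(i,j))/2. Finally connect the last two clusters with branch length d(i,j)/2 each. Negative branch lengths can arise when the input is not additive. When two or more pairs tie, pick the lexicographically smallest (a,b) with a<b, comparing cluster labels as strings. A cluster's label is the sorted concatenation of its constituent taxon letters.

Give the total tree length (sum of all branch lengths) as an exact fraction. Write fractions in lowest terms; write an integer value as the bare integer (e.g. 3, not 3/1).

101/4

iteration 1: select E,Q (d=1, Q=-120); attach at lengths (4/5, 1/5); label the merged cluster EQ
  updated: d(EQ,F)=18, d(EQ,I)=19/2, d(EQ,T)=25/2, d(EQ,V)=17/2, d(EQ,W)=21/2
iteration 2: select F,W (d=3, Q=-167/2); attach at lengths (93/16, -45/16); label the merged cluster FW
  updated: d(EQ,FW)=51/4, d(FW,I)=7, d(FW,T)=25/2, d(FW,V)=13/2
iteration 3: select I,T (d=5, Q=-109/2); attach at lengths (3/4, 17/4); label the merged cluster IT
  updated: d(EQ,IT)=17/2, d(FW,IT)=29/4, d(IT,V)=13/2
iteration 4: select EQ,IT (d=17/2, Q=-35); attach at lengths (49/8, 19/8); label the merged cluster EIQT
  updated: d(EIQT,FW)=23/4, d(EIQT,V)=13/4
iteration 5: select EIQT,FW (d=23/4, Q=-31/2); attach at lengths (5/4, 9/2); label the merged cluster EFIQTW
  updated: d(EFIQTW,V)=2
iteration 6: select EFIQTW,V (d=2); attach at lengths (1, 1); label the merged cluster EFIQTVW
final tree: ((((E:4/5,Q:1/5):49/8,(I:3/4,T:17/4):19/8):5/4,(F:93/16,W:-45/16):9/2):1,V:1)
total length: 101/4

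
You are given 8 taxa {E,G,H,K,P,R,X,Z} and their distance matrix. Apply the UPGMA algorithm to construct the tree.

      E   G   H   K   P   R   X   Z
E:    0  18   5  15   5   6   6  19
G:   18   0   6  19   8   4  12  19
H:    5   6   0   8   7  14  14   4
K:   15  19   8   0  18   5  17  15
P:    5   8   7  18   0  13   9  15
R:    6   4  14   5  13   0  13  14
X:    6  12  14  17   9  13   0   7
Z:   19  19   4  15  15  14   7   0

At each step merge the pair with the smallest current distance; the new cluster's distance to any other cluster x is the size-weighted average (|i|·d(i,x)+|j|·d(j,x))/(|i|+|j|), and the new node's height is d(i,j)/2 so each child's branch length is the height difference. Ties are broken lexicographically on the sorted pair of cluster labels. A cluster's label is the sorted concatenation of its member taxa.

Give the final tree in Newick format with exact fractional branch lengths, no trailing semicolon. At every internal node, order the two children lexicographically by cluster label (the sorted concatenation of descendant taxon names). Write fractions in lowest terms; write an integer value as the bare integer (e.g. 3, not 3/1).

((((E:5/2,P:5/2):5/4,X:15/4):11/6,(H:2,Z:2):43/12):19/20,((G:2,R:2):4,K:6):8/15)

1. join G+R (d=4) ⇒ GR; edges |G|=2, |R|=2
  updated: d(E,GR)=12, d(GR,H)=10, d(GR,K)=12, d(GR,P)=21/2, d(GR,X)=25/2, d(GR,Z)=33/2
2. join H+Z (d=4) ⇒ HZ; edges |H|=2, |Z|=2
  updated: d(E,HZ)=12, d(GR,HZ)=53/4, d(HZ,K)=23/2, d(HZ,P)=11, d(HZ,X)=21/2
3. join E+P (d=5) ⇒ EP; edges |E|=5/2, |P|=5/2
  updated: d(EP,GR)=45/4, d(EP,HZ)=23/2, d(EP,K)=33/2, d(EP,X)=15/2
4. join EP+X (d=15/2) ⇒ EPX; edges |EP|=5/4, |X|=15/4
  updated: d(EPX,GR)=35/3, d(EPX,HZ)=67/6, d(EPX,K)=50/3
5. join EPX+HZ (d=67/6) ⇒ EHPXZ; edges |EPX|=11/6, |HZ|=43/12
  updated: d(EHPXZ,GR)=123/10, d(EHPXZ,K)=73/5
6. join GR+K (d=12) ⇒ GKR; edges |GR|=4, |K|=6
  updated: d(EHPXZ,GKR)=196/15
7. join EHPXZ+GKR (d=196/15) ⇒ EGHKPRXZ; edges |EHPXZ|=19/20, |GKR|=8/15
final tree: ((((E:5/2,P:5/2):5/4,X:15/4):11/6,(H:2,Z:2):43/12):19/20,((G:2,R:2):4,K:6):8/15)
total length: 349/10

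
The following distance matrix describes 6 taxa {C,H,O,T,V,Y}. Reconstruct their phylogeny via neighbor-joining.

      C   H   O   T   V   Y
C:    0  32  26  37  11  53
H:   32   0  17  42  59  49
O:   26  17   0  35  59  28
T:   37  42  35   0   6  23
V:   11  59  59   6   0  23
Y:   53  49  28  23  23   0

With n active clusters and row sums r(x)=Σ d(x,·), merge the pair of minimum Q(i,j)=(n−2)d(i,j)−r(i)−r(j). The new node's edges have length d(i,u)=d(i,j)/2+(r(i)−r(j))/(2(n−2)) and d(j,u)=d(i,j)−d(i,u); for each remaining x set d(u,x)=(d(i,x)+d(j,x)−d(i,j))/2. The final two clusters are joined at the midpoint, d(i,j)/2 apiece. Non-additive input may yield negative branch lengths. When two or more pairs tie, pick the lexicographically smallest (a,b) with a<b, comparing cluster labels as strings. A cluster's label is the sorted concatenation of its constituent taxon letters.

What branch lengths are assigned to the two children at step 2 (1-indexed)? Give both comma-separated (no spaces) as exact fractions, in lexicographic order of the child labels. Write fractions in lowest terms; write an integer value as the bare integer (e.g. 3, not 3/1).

iteration 1: select H,O (d=17, Q=-296); attach at lengths (51/4, 17/4); label the merged cluster HO
  updated: d(C,HO)=41/2, d(HO,T)=30, d(HO,V)=101/2, d(HO,Y)=30
iteration 2: select C,HO (d=41/2, Q=-191); attach at lengths (26/3, 71/6); label the merged cluster CHO
  updated: d(CHO,T)=93/4, d(CHO,V)=41/2, d(CHO,Y)=125/4
iteration 3: select CHO,Y (d=125/4, Q=-359/4); attach at lengths (241/16, 259/16); label the merged cluster CHOY
  updated: d(CHOY,T)=15/2, d(CHOY,V)=49/8
iteration 4: select CHOY,T (d=15/2, Q=-157/8); attach at lengths (61/16, 59/16); label the merged cluster CHOTY
  updated: d(CHOTY,V)=37/16
iteration 5: select CHOTY,V (d=37/16); attach at lengths (37/32, 37/32); label the merged cluster CHOTVY
final tree: ((((C:26/3,(H:51/4,O:17/4):71/6):241/16,Y:259/16):61/16,T:59/16):37/32,V:37/32)
total length: 1257/16

26/3,71/6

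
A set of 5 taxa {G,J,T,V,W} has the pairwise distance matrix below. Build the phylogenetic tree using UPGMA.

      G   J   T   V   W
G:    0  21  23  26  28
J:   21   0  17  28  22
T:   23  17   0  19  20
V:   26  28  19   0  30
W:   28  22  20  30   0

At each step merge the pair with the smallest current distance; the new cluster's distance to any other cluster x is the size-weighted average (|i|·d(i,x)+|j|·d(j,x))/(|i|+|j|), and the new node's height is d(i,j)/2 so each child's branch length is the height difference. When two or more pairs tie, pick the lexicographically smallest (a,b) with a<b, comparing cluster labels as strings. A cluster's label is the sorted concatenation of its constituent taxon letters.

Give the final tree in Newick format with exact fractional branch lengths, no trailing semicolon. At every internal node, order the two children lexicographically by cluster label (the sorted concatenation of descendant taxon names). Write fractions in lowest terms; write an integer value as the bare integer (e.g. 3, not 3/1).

iteration 1: select J,T (d=17); attach at lengths (17/2, 17/2); label the merged cluster JT
  updated: d(G,JT)=22, d(JT,V)=47/2, d(JT,W)=21
iteration 2: select JT,W (d=21); attach at lengths (2, 21/2); label the merged cluster JTW
  updated: d(G,JTW)=24, d(JTW,V)=77/3
iteration 3: select G,JTW (d=24); attach at lengths (12, 3/2); label the merged cluster GJTW
  updated: d(GJTW,V)=103/4
iteration 4: select GJTW,V (d=103/4); attach at lengths (7/8, 103/8); label the merged cluster GJTVW
final tree: ((G:12,((J:17/2,T:17/2):2,W:21/2):3/2):7/8,V:103/8)
total length: 227/4

((G:12,((J:17/2,T:17/2):2,W:21/2):3/2):7/8,V:103/8)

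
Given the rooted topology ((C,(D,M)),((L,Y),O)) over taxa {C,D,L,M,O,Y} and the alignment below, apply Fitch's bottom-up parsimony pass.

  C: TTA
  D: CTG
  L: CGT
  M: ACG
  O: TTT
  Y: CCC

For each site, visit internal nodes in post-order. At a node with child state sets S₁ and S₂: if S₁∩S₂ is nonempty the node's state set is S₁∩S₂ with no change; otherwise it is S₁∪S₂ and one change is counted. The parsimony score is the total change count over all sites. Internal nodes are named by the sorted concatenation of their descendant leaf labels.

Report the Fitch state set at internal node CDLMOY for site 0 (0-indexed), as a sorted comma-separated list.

[col 0] DM: children D:{C}, M:{A} ∪→ {A,C}; cost 1
[col 0] CDM: children C:{T}, DM:{A,C} ∪→ {A,C,T}; cost 1
[col 0] LY: children L:{C}, Y:{C} ∩→ {C}; cost 0
[col 0] LOY: children LY:{C}, O:{T} ∪→ {C,T}; cost 1
[col 0] CDLMOY: children CDM:{A,C,T}, LOY:{C,T} ∩→ {C,T}; cost 0
[col 1] DM: children D:{T}, M:{C} ∪→ {C,T}; cost 1
[col 1] CDM: children C:{T}, DM:{C,T} ∩→ {T}; cost 0
[col 1] LY: children L:{G}, Y:{C} ∪→ {C,G}; cost 1
[col 1] LOY: children LY:{C,G}, O:{T} ∪→ {C,G,T}; cost 1
[col 1] CDLMOY: children CDM:{T}, LOY:{C,G,T} ∩→ {T}; cost 0
[col 2] DM: children D:{G}, M:{G} ∩→ {G}; cost 0
[col 2] CDM: children C:{A}, DM:{G} ∪→ {A,G}; cost 1
[col 2] LY: children L:{T}, Y:{C} ∪→ {C,T}; cost 1
[col 2] LOY: children LY:{C,T}, O:{T} ∩→ {T}; cost 0
[col 2] CDLMOY: children CDM:{A,G}, LOY:{T} ∪→ {A,G,T}; cost 1
per-site changes: [3, 3, 3]; total = 9

C,T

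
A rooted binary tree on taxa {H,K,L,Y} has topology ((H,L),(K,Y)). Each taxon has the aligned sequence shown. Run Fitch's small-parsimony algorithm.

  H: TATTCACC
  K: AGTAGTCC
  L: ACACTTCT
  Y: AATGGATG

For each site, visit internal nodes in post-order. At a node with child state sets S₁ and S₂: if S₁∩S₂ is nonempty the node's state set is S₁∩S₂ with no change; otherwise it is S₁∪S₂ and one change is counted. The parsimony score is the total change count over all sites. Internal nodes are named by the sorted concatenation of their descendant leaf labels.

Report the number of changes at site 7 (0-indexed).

HL@0: {T} ∪ {A} = {A,T} (union, +1)
KY@0: {A} ∩ {A} = {A} (intersection, +0)
HKLY@0: {A,T} ∩ {A} = {A} (intersection, +0)
HL@1: {A} ∪ {C} = {A,C} (union, +1)
KY@1: {G} ∪ {A} = {A,G} (union, +1)
HKLY@1: {A,C} ∩ {A,G} = {A} (intersection, +0)
HL@2: {T} ∪ {A} = {A,T} (union, +1)
KY@2: {T} ∩ {T} = {T} (intersection, +0)
HKLY@2: {A,T} ∩ {T} = {T} (intersection, +0)
HL@3: {T} ∪ {C} = {C,T} (union, +1)
KY@3: {A} ∪ {G} = {A,G} (union, +1)
HKLY@3: {C,T} ∪ {A,G} = {A,C,G,T} (union, +1)
HL@4: {C} ∪ {T} = {C,T} (union, +1)
KY@4: {G} ∩ {G} = {G} (intersection, +0)
HKLY@4: {C,T} ∪ {G} = {C,G,T} (union, +1)
HL@5: {A} ∪ {T} = {A,T} (union, +1)
KY@5: {T} ∪ {A} = {A,T} (union, +1)
HKLY@5: {A,T} ∩ {A,T} = {A,T} (intersection, +0)
HL@6: {C} ∩ {C} = {C} (intersection, +0)
KY@6: {C} ∪ {T} = {C,T} (union, +1)
HKLY@6: {C} ∩ {C,T} = {C} (intersection, +0)
HL@7: {C} ∪ {T} = {C,T} (union, +1)
KY@7: {C} ∪ {G} = {C,G} (union, +1)
HKLY@7: {C,T} ∩ {C,G} = {C} (intersection, +0)
per-site changes: [1, 2, 1, 3, 2, 2, 1, 2]; total = 14

2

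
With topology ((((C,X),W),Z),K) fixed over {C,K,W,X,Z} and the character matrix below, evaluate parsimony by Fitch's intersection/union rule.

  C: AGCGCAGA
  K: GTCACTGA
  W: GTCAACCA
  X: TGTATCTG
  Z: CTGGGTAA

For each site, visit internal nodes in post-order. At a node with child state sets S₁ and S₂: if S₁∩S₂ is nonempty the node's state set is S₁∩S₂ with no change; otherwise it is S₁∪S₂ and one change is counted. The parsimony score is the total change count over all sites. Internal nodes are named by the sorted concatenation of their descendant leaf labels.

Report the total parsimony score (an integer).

17

CX@0: {A} ∪ {T} = {A,T} (union, +1)
CWX@0: {A,T} ∪ {G} = {A,G,T} (union, +1)
CWXZ@0: {A,G,T} ∪ {C} = {A,C,G,T} (union, +1)
CKWXZ@0: {A,C,G,T} ∩ {G} = {G} (intersection, +0)
CX@1: {G} ∩ {G} = {G} (intersection, +0)
CWX@1: {G} ∪ {T} = {G,T} (union, +1)
CWXZ@1: {G,T} ∩ {T} = {T} (intersection, +0)
CKWXZ@1: {T} ∩ {T} = {T} (intersection, +0)
CX@2: {C} ∪ {T} = {C,T} (union, +1)
CWX@2: {C,T} ∩ {C} = {C} (intersection, +0)
CWXZ@2: {C} ∪ {G} = {C,G} (union, +1)
CKWXZ@2: {C,G} ∩ {C} = {C} (intersection, +0)
CX@3: {G} ∪ {A} = {A,G} (union, +1)
CWX@3: {A,G} ∩ {A} = {A} (intersection, +0)
CWXZ@3: {A} ∪ {G} = {A,G} (union, +1)
CKWXZ@3: {A,G} ∩ {A} = {A} (intersection, +0)
CX@4: {C} ∪ {T} = {C,T} (union, +1)
CWX@4: {C,T} ∪ {A} = {A,C,T} (union, +1)
CWXZ@4: {A,C,T} ∪ {G} = {A,C,G,T} (union, +1)
CKWXZ@4: {A,C,G,T} ∩ {C} = {C} (intersection, +0)
CX@5: {A} ∪ {C} = {A,C} (union, +1)
CWX@5: {A,C} ∩ {C} = {C} (intersection, +0)
CWXZ@5: {C} ∪ {T} = {C,T} (union, +1)
CKWXZ@5: {C,T} ∩ {T} = {T} (intersection, +0)
CX@6: {G} ∪ {T} = {G,T} (union, +1)
CWX@6: {G,T} ∪ {C} = {C,G,T} (union, +1)
CWXZ@6: {C,G,T} ∪ {A} = {A,C,G,T} (union, +1)
CKWXZ@6: {A,C,G,T} ∩ {G} = {G} (intersection, +0)
CX@7: {A} ∪ {G} = {A,G} (union, +1)
CWX@7: {A,G} ∩ {A} = {A} (intersection, +0)
CWXZ@7: {A} ∩ {A} = {A} (intersection, +0)
CKWXZ@7: {A} ∩ {A} = {A} (intersection, +0)
per-site changes: [3, 1, 2, 2, 3, 2, 3, 1]; total = 17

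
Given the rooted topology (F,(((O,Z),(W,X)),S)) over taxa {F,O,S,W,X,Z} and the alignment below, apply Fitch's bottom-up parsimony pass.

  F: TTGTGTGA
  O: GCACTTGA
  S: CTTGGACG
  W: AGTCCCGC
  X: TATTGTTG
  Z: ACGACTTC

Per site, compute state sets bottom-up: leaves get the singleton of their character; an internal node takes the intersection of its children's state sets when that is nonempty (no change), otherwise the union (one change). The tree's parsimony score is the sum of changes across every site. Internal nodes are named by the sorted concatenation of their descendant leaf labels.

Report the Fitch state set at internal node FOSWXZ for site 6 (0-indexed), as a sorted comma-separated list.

site 0, node OZ: O={G} ∪ Z={A} → {A,G} (+1)
site 0, node WX: W={A} ∪ X={T} → {A,T} (+1)
site 0, node OWXZ: OZ={A,G} ∩ WX={A,T} → {A} (+0)
site 0, node OSWXZ: OWXZ={A} ∪ S={C} → {A,C} (+1)
site 0, node FOSWXZ: F={T} ∪ OSWXZ={A,C} → {A,C,T} (+1)
site 1, node OZ: O={C} ∩ Z={C} → {C} (+0)
site 1, node WX: W={G} ∪ X={A} → {A,G} (+1)
site 1, node OWXZ: OZ={C} ∪ WX={A,G} → {A,C,G} (+1)
site 1, node OSWXZ: OWXZ={A,C,G} ∪ S={T} → {A,C,G,T} (+1)
site 1, node FOSWXZ: F={T} ∩ OSWXZ={A,C,G,T} → {T} (+0)
site 2, node OZ: O={A} ∪ Z={G} → {A,G} (+1)
site 2, node WX: W={T} ∩ X={T} → {T} (+0)
site 2, node OWXZ: OZ={A,G} ∪ WX={T} → {A,G,T} (+1)
site 2, node OSWXZ: OWXZ={A,G,T} ∩ S={T} → {T} (+0)
site 2, node FOSWXZ: F={G} ∪ OSWXZ={T} → {G,T} (+1)
site 3, node OZ: O={C} ∪ Z={A} → {A,C} (+1)
site 3, node WX: W={C} ∪ X={T} → {C,T} (+1)
site 3, node OWXZ: OZ={A,C} ∩ WX={C,T} → {C} (+0)
site 3, node OSWXZ: OWXZ={C} ∪ S={G} → {C,G} (+1)
site 3, node FOSWXZ: F={T} ∪ OSWXZ={C,G} → {C,G,T} (+1)
site 4, node OZ: O={T} ∪ Z={C} → {C,T} (+1)
site 4, node WX: W={C} ∪ X={G} → {C,G} (+1)
site 4, node OWXZ: OZ={C,T} ∩ WX={C,G} → {C} (+0)
site 4, node OSWXZ: OWXZ={C} ∪ S={G} → {C,G} (+1)
site 4, node FOSWXZ: F={G} ∩ OSWXZ={C,G} → {G} (+0)
site 5, node OZ: O={T} ∩ Z={T} → {T} (+0)
site 5, node WX: W={C} ∪ X={T} → {C,T} (+1)
site 5, node OWXZ: OZ={T} ∩ WX={C,T} → {T} (+0)
site 5, node OSWXZ: OWXZ={T} ∪ S={A} → {A,T} (+1)
site 5, node FOSWXZ: F={T} ∩ OSWXZ={A,T} → {T} (+0)
site 6, node OZ: O={G} ∪ Z={T} → {G,T} (+1)
site 6, node WX: W={G} ∪ X={T} → {G,T} (+1)
site 6, node OWXZ: OZ={G,T} ∩ WX={G,T} → {G,T} (+0)
site 6, node OSWXZ: OWXZ={G,T} ∪ S={C} → {C,G,T} (+1)
site 6, node FOSWXZ: F={G} ∩ OSWXZ={C,G,T} → {G} (+0)
site 7, node OZ: O={A} ∪ Z={C} → {A,C} (+1)
site 7, node WX: W={C} ∪ X={G} → {C,G} (+1)
site 7, node OWXZ: OZ={A,C} ∩ WX={C,G} → {C} (+0)
site 7, node OSWXZ: OWXZ={C} ∪ S={G} → {C,G} (+1)
site 7, node FOSWXZ: F={A} ∪ OSWXZ={C,G} → {A,C,G} (+1)
per-site changes: [4, 3, 3, 4, 3, 2, 3, 4]; total = 26

G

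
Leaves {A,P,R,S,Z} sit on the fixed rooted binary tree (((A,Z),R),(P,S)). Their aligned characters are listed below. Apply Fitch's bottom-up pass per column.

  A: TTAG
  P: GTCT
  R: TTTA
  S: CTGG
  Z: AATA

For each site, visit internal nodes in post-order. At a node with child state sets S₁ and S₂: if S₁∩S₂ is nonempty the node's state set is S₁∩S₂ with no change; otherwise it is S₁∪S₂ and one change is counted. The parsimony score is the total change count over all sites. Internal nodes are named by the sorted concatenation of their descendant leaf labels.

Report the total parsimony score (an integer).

site 0, node AZ: A={T} ∪ Z={A} → {A,T} (+1)
site 0, node ARZ: AZ={A,T} ∩ R={T} → {T} (+0)
site 0, node PS: P={G} ∪ S={C} → {C,G} (+1)
site 0, node APRSZ: ARZ={T} ∪ PS={C,G} → {C,G,T} (+1)
site 1, node AZ: A={T} ∪ Z={A} → {A,T} (+1)
site 1, node ARZ: AZ={A,T} ∩ R={T} → {T} (+0)
site 1, node PS: P={T} ∩ S={T} → {T} (+0)
site 1, node APRSZ: ARZ={T} ∩ PS={T} → {T} (+0)
site 2, node AZ: A={A} ∪ Z={T} → {A,T} (+1)
site 2, node ARZ: AZ={A,T} ∩ R={T} → {T} (+0)
site 2, node PS: P={C} ∪ S={G} → {C,G} (+1)
site 2, node APRSZ: ARZ={T} ∪ PS={C,G} → {C,G,T} (+1)
site 3, node AZ: A={G} ∪ Z={A} → {A,G} (+1)
site 3, node ARZ: AZ={A,G} ∩ R={A} → {A} (+0)
site 3, node PS: P={T} ∪ S={G} → {G,T} (+1)
site 3, node APRSZ: ARZ={A} ∪ PS={G,T} → {A,G,T} (+1)
per-site changes: [3, 1, 3, 3]; total = 10

10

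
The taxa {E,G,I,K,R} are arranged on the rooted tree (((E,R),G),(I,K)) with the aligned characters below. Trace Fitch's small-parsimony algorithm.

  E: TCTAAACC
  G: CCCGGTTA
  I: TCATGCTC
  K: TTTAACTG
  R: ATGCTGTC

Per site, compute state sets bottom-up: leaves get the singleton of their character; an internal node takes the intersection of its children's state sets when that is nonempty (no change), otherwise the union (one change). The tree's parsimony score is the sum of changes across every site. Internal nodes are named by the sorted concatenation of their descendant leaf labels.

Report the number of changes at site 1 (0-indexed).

site 0, node ER: E={T} ∪ R={A} → {A,T} (+1)
site 0, node EGR: ER={A,T} ∪ G={C} → {A,C,T} (+1)
site 0, node IK: I={T} ∩ K={T} → {T} (+0)
site 0, node EGIKR: EGR={A,C,T} ∩ IK={T} → {T} (+0)
site 1, node ER: E={C} ∪ R={T} → {C,T} (+1)
site 1, node EGR: ER={C,T} ∩ G={C} → {C} (+0)
site 1, node IK: I={C} ∪ K={T} → {C,T} (+1)
site 1, node EGIKR: EGR={C} ∩ IK={C,T} → {C} (+0)
site 2, node ER: E={T} ∪ R={G} → {G,T} (+1)
site 2, node EGR: ER={G,T} ∪ G={C} → {C,G,T} (+1)
site 2, node IK: I={A} ∪ K={T} → {A,T} (+1)
site 2, node EGIKR: EGR={C,G,T} ∩ IK={A,T} → {T} (+0)
site 3, node ER: E={A} ∪ R={C} → {A,C} (+1)
site 3, node EGR: ER={A,C} ∪ G={G} → {A,C,G} (+1)
site 3, node IK: I={T} ∪ K={A} → {A,T} (+1)
site 3, node EGIKR: EGR={A,C,G} ∩ IK={A,T} → {A} (+0)
site 4, node ER: E={A} ∪ R={T} → {A,T} (+1)
site 4, node EGR: ER={A,T} ∪ G={G} → {A,G,T} (+1)
site 4, node IK: I={G} ∪ K={A} → {A,G} (+1)
site 4, node EGIKR: EGR={A,G,T} ∩ IK={A,G} → {A,G} (+0)
site 5, node ER: E={A} ∪ R={G} → {A,G} (+1)
site 5, node EGR: ER={A,G} ∪ G={T} → {A,G,T} (+1)
site 5, node IK: I={C} ∩ K={C} → {C} (+0)
site 5, node EGIKR: EGR={A,G,T} ∪ IK={C} → {A,C,G,T} (+1)
site 6, node ER: E={C} ∪ R={T} → {C,T} (+1)
site 6, node EGR: ER={C,T} ∩ G={T} → {T} (+0)
site 6, node IK: I={T} ∩ K={T} → {T} (+0)
site 6, node EGIKR: EGR={T} ∩ IK={T} → {T} (+0)
site 7, node ER: E={C} ∩ R={C} → {C} (+0)
site 7, node EGR: ER={C} ∪ G={A} → {A,C} (+1)
site 7, node IK: I={C} ∪ K={G} → {C,G} (+1)
site 7, node EGIKR: EGR={A,C} ∩ IK={C,G} → {C} (+0)
per-site changes: [2, 2, 3, 3, 3, 3, 1, 2]; total = 19

2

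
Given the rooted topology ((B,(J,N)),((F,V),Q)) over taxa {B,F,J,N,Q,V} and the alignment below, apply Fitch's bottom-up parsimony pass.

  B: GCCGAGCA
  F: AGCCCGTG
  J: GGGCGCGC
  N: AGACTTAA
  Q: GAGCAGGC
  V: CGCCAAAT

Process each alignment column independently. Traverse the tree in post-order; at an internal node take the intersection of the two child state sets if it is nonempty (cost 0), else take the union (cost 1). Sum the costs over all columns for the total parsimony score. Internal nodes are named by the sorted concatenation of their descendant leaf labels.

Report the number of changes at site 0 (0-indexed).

[col 0] JN: children J:{G}, N:{A} ∪→ {A,G}; cost 1
[col 0] BJN: children B:{G}, JN:{A,G} ∩→ {G}; cost 0
[col 0] FV: children F:{A}, V:{C} ∪→ {A,C}; cost 1
[col 0] FQV: children FV:{A,C}, Q:{G} ∪→ {A,C,G}; cost 1
[col 0] BFJNQV: children BJN:{G}, FQV:{A,C,G} ∩→ {G}; cost 0
[col 1] JN: children J:{G}, N:{G} ∩→ {G}; cost 0
[col 1] BJN: children B:{C}, JN:{G} ∪→ {C,G}; cost 1
[col 1] FV: children F:{G}, V:{G} ∩→ {G}; cost 0
[col 1] FQV: children FV:{G}, Q:{A} ∪→ {A,G}; cost 1
[col 1] BFJNQV: children BJN:{C,G}, FQV:{A,G} ∩→ {G}; cost 0
[col 2] JN: children J:{G}, N:{A} ∪→ {A,G}; cost 1
[col 2] BJN: children B:{C}, JN:{A,G} ∪→ {A,C,G}; cost 1
[col 2] FV: children F:{C}, V:{C} ∩→ {C}; cost 0
[col 2] FQV: children FV:{C}, Q:{G} ∪→ {C,G}; cost 1
[col 2] BFJNQV: children BJN:{A,C,G}, FQV:{C,G} ∩→ {C,G}; cost 0
[col 3] JN: children J:{C}, N:{C} ∩→ {C}; cost 0
[col 3] BJN: children B:{G}, JN:{C} ∪→ {C,G}; cost 1
[col 3] FV: children F:{C}, V:{C} ∩→ {C}; cost 0
[col 3] FQV: children FV:{C}, Q:{C} ∩→ {C}; cost 0
[col 3] BFJNQV: children BJN:{C,G}, FQV:{C} ∩→ {C}; cost 0
[col 4] JN: children J:{G}, N:{T} ∪→ {G,T}; cost 1
[col 4] BJN: children B:{A}, JN:{G,T} ∪→ {A,G,T}; cost 1
[col 4] FV: children F:{C}, V:{A} ∪→ {A,C}; cost 1
[col 4] FQV: children FV:{A,C}, Q:{A} ∩→ {A}; cost 0
[col 4] BFJNQV: children BJN:{A,G,T}, FQV:{A} ∩→ {A}; cost 0
[col 5] JN: children J:{C}, N:{T} ∪→ {C,T}; cost 1
[col 5] BJN: children B:{G}, JN:{C,T} ∪→ {C,G,T}; cost 1
[col 5] FV: children F:{G}, V:{A} ∪→ {A,G}; cost 1
[col 5] FQV: children FV:{A,G}, Q:{G} ∩→ {G}; cost 0
[col 5] BFJNQV: children BJN:{C,G,T}, FQV:{G} ∩→ {G}; cost 0
[col 6] JN: children J:{G}, N:{A} ∪→ {A,G}; cost 1
[col 6] BJN: children B:{C}, JN:{A,G} ∪→ {A,C,G}; cost 1
[col 6] FV: children F:{T}, V:{A} ∪→ {A,T}; cost 1
[col 6] FQV: children FV:{A,T}, Q:{G} ∪→ {A,G,T}; cost 1
[col 6] BFJNQV: children BJN:{A,C,G}, FQV:{A,G,T} ∩→ {A,G}; cost 0
[col 7] JN: children J:{C}, N:{A} ∪→ {A,C}; cost 1
[col 7] BJN: children B:{A}, JN:{A,C} ∩→ {A}; cost 0
[col 7] FV: children F:{G}, V:{T} ∪→ {G,T}; cost 1
[col 7] FQV: children FV:{G,T}, Q:{C} ∪→ {C,G,T}; cost 1
[col 7] BFJNQV: children BJN:{A}, FQV:{C,G,T} ∪→ {A,C,G,T}; cost 1
per-site changes: [3, 2, 3, 1, 3, 3, 4, 4]; total = 23

3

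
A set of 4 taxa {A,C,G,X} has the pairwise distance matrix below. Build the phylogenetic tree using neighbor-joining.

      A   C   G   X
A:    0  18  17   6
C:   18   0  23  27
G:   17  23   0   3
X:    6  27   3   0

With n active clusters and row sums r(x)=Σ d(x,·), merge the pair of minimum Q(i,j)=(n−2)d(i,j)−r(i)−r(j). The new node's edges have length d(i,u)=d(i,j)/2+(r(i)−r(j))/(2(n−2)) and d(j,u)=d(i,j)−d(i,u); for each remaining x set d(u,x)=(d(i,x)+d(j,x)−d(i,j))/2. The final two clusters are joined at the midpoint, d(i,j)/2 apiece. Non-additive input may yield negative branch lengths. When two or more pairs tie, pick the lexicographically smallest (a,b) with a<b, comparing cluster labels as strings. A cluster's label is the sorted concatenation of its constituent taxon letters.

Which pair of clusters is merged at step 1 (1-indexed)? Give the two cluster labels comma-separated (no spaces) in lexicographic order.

1. join A+C (d=18, Q=-73) ⇒ AC; edges |A|=9/4, |C|=63/4
  updated: d(AC,G)=11, d(AC,X)=15/2
2. join AC+G (d=11, Q=-43/2) ⇒ ACG; edges |AC|=31/4, |G|=13/4
  updated: d(ACG,X)=-1/4
3. join ACG+X (d=-1/4) ⇒ ACGX; edges |ACG|=-1/8, |X|=-1/8
final tree: (((A:9/4,C:63/4):31/4,G:13/4):-1/8,X:-1/8)
total length: 115/4

A,C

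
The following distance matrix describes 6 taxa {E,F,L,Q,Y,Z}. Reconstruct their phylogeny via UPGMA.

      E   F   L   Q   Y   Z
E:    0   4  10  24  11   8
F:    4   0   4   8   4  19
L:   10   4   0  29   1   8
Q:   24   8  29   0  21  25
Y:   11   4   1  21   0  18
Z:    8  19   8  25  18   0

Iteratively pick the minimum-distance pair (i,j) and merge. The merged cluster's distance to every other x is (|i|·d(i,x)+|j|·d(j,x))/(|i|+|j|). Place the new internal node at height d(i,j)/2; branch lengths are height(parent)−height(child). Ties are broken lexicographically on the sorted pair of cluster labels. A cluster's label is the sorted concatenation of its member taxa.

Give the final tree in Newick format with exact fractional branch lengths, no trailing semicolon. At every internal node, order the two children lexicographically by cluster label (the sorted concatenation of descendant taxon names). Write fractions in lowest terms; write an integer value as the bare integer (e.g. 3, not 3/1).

((((E:2,F:2):13/8,(L:1/2,Y:1/2):25/8):3,Z:53/8):163/40,Q:107/10)

1. join L+Y (d=1) ⇒ LY; edges |L|=1/2, |Y|=1/2
  updated: d(E,LY)=21/2, d(F,LY)=4, d(LY,Q)=25, d(LY,Z)=13
2. join E+F (d=4) ⇒ EF; edges |E|=2, |F|=2
  updated: d(EF,LY)=29/4, d(EF,Q)=16, d(EF,Z)=27/2
3. join EF+LY (d=29/4) ⇒ EFLY; edges |EF|=13/8, |LY|=25/8
  updated: d(EFLY,Q)=41/2, d(EFLY,Z)=53/4
4. join EFLY+Z (d=53/4) ⇒ EFLYZ; edges |EFLY|=3, |Z|=53/8
  updated: d(EFLYZ,Q)=107/5
5. join EFLYZ+Q (d=107/5) ⇒ EFLQYZ; edges |EFLYZ|=163/40, |Q|=107/10
final tree: ((((E:2,F:2):13/8,(L:1/2,Y:1/2):25/8):3,Z:53/8):163/40,Q:107/10)
total length: 683/20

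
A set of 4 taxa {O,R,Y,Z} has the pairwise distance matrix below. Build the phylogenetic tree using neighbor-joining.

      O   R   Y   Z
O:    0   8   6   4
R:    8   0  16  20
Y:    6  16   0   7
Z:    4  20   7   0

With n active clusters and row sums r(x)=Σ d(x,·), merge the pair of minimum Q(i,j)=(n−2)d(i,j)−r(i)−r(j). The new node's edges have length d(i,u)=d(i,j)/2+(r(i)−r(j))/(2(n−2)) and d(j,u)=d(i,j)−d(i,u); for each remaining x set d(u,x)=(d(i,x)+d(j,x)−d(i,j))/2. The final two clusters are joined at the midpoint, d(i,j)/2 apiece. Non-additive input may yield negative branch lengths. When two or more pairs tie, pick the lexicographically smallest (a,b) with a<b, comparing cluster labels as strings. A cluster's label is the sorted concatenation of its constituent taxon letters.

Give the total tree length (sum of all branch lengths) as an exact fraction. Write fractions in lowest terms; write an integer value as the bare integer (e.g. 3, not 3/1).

iteration 1: select O,R (d=8, Q=-46); attach at lengths (-5/2, 21/2); label the merged cluster OR
  updated: d(OR,Y)=7, d(OR,Z)=8
iteration 2: select OR,Y (d=7, Q=-22); attach at lengths (4, 3); label the merged cluster ORY
  updated: d(ORY,Z)=4
iteration 3: select ORY,Z (d=4); attach at lengths (2, 2); label the merged cluster ORYZ
final tree: (((O:-5/2,R:21/2):4,Y:3):2,Z:2)
total length: 19

19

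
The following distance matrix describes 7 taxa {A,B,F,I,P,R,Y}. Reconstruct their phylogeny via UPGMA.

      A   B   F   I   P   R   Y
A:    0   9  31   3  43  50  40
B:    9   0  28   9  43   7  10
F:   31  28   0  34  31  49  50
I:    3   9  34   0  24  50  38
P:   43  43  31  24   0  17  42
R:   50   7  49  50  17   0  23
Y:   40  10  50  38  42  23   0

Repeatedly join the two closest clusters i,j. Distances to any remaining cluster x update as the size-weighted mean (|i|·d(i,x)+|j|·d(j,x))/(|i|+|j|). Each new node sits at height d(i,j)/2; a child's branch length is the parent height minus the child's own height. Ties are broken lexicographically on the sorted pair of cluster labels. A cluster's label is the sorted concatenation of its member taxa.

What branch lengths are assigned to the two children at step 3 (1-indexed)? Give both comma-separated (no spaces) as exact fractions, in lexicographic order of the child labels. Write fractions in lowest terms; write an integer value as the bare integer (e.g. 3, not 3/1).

iteration 1: select A,I (d=3); attach at lengths (3/2, 3/2); label the merged cluster AI
  updated: d(AI,B)=9, d(AI,F)=65/2, d(AI,P)=67/2, d(AI,R)=50, d(AI,Y)=39
iteration 2: select B,R (d=7); attach at lengths (7/2, 7/2); label the merged cluster BR
  updated: d(AI,BR)=59/2, d(BR,F)=77/2, d(BR,P)=30, d(BR,Y)=33/2
iteration 3: select BR,Y (d=33/2); attach at lengths (19/4, 33/4); label the merged cluster BRY
  updated: d(AI,BRY)=98/3, d(BRY,F)=127/3, d(BRY,P)=34
iteration 4: select F,P (d=31); attach at lengths (31/2, 31/2); label the merged cluster FP
  updated: d(AI,FP)=33, d(BRY,FP)=229/6
iteration 5: select AI,BRY (d=98/3); attach at lengths (89/6, 97/12); label the merged cluster ABIRY
  updated: d(ABIRY,FP)=361/10
iteration 6: select ABIRY,FP (d=361/10); attach at lengths (103/60, 51/20); label the merged cluster ABFIPRY
final tree: (((A:3/2,I:3/2):89/6,((B:7/2,R:7/2):19/4,Y:33/4):97/12):103/60,(F:31/2,P:31/2):51/20)
total length: 4871/60

19/4,33/4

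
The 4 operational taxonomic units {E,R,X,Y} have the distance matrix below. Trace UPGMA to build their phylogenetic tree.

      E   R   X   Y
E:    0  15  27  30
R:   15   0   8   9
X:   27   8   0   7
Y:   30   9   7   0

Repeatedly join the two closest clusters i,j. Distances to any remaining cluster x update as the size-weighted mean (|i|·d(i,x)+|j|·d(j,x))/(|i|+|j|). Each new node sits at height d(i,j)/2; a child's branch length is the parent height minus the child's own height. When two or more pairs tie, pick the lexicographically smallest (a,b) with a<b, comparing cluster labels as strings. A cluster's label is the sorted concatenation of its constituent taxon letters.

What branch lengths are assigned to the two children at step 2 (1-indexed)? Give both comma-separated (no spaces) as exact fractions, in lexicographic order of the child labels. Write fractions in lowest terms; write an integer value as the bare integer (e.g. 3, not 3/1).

step 1: merge (X,Y) at d=7; branch lengths X→7/2, Y→7/2; new cluster XY
  updated: d(E,XY)=57/2, d(R,XY)=17/2
step 2: merge (R,XY) at d=17/2; branch lengths R→17/4, XY→3/4; new cluster RXY
  updated: d(E,RXY)=24
step 3: merge (E,RXY) at d=24; branch lengths E→12, RXY→31/4; new cluster ERXY
final tree: (E:12,(R:17/4,(X:7/2,Y:7/2):3/4):31/4)
total length: 127/4

17/4,3/4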